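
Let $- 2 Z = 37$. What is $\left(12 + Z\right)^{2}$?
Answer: $\frac{169}{4} \approx 42.25$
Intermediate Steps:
$Z = - \frac{37}{2}$ ($Z = \left(- \frac{1}{2}\right) 37 = - \frac{37}{2} \approx -18.5$)
$\left(12 + Z\right)^{2} = \left(12 - \frac{37}{2}\right)^{2} = \left(- \frac{13}{2}\right)^{2} = \frac{169}{4}$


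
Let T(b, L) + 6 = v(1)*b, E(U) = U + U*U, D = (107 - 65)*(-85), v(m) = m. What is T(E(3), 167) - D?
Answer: 3576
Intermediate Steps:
D = -3570 (D = 42*(-85) = -3570)
E(U) = U + U²
T(b, L) = -6 + b (T(b, L) = -6 + 1*b = -6 + b)
T(E(3), 167) - D = (-6 + 3*(1 + 3)) - 1*(-3570) = (-6 + 3*4) + 3570 = (-6 + 12) + 3570 = 6 + 3570 = 3576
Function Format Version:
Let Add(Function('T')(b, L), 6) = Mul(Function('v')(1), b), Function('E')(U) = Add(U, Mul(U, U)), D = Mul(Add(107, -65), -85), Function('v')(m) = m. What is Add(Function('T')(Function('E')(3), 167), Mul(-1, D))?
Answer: 3576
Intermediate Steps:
D = -3570 (D = Mul(42, -85) = -3570)
Function('E')(U) = Add(U, Pow(U, 2))
Function('T')(b, L) = Add(-6, b) (Function('T')(b, L) = Add(-6, Mul(1, b)) = Add(-6, b))
Add(Function('T')(Function('E')(3), 167), Mul(-1, D)) = Add(Add(-6, Mul(3, Add(1, 3))), Mul(-1, -3570)) = Add(Add(-6, Mul(3, 4)), 3570) = Add(Add(-6, 12), 3570) = Add(6, 3570) = 3576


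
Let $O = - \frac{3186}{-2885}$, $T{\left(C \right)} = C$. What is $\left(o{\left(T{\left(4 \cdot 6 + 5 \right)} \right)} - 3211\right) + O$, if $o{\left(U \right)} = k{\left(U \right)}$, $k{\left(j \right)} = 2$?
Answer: $- \frac{9254779}{2885} \approx -3207.9$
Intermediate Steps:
$o{\left(U \right)} = 2$
$O = \frac{3186}{2885}$ ($O = \left(-3186\right) \left(- \frac{1}{2885}\right) = \frac{3186}{2885} \approx 1.1043$)
$\left(o{\left(T{\left(4 \cdot 6 + 5 \right)} \right)} - 3211\right) + O = \left(2 - 3211\right) + \frac{3186}{2885} = -3209 + \frac{3186}{2885} = - \frac{9254779}{2885}$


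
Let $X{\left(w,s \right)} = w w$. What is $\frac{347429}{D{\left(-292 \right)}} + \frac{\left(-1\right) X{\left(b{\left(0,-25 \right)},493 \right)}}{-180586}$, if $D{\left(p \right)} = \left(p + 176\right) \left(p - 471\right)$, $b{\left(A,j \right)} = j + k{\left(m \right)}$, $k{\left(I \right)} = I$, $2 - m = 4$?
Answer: $\frac{4486095409}{1141664692} \approx 3.9294$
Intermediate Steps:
$m = -2$ ($m = 2 - 4 = -2$)
$b{\left(A,j \right)} = -2 + j$ ($b{\left(A,j \right)} = j - 2 = -2 + j$)
$X{\left(w,s \right)} = w^{2}$
$D{\left(p \right)} = \left(-471 + p\right) \left(176 + p\right)$ ($D{\left(p \right)} = \left(176 + p\right) \left(-471 + p\right) = \left(-471 + p\right) \left(176 + p\right)$)
$\frac{347429}{D{\left(-292 \right)}} + \frac{\left(-1\right) X{\left(b{\left(0,-25 \right)},493 \right)}}{-180586} = \frac{347429}{-82896 + \left(-292\right)^{2} - -86140} + \frac{\left(-1\right) \left(-2 - 25\right)^{2}}{-180586} = \frac{347429}{-82896 + 85264 + 86140} + - \left(-27\right)^{2} \left(- \frac{1}{180586}\right) = \frac{347429}{88508} + \left(-1\right) 729 \left(- \frac{1}{180586}\right) = 347429 \cdot \frac{1}{88508} - - \frac{729}{180586} = \frac{347429}{88508} + \frac{729}{180586} = \frac{4486095409}{1141664692}$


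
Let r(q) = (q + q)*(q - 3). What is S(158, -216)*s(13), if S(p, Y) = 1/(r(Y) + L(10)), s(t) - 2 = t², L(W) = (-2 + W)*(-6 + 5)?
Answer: 171/94600 ≈ 0.0018076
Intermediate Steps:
r(q) = 2*q*(-3 + q) (r(q) = (2*q)*(-3 + q) = 2*q*(-3 + q))
L(W) = 2 - W (L(W) = (-2 + W)*(-1) = 2 - W)
s(t) = 2 + t²
S(p, Y) = 1/(-8 + 2*Y*(-3 + Y)) (S(p, Y) = 1/(2*Y*(-3 + Y) + (2 - 1*10)) = 1/(2*Y*(-3 + Y) + (2 - 10)) = 1/(2*Y*(-3 + Y) - 8) = 1/(-8 + 2*Y*(-3 + Y)))
S(158, -216)*s(13) = (1/(2*(-4 - 216*(-3 - 216))))*(2 + 13²) = (1/(2*(-4 - 216*(-219))))*(2 + 169) = (1/(2*(-4 + 47304)))*171 = ((½)/47300)*171 = ((½)*(1/47300))*171 = (1/94600)*171 = 171/94600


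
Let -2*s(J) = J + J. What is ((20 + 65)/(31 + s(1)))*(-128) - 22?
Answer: -1154/3 ≈ -384.67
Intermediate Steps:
s(J) = -J (s(J) = -(J + J)/2 = -J)
((20 + 65)/(31 + s(1)))*(-128) - 22 = ((20 + 65)/(31 - 1*1))*(-128) - 22 = (85/(31 - 1))*(-128) - 22 = (85/30)*(-128) - 22 = (85*(1/30))*(-128) - 22 = (17/6)*(-128) - 22 = -1088/3 - 22 = -1154/3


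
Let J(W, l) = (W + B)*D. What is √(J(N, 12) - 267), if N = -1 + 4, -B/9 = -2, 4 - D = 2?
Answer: 15*I ≈ 15.0*I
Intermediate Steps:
D = 2 (D = 4 - 1*2 = 4 - 2 = 2)
B = 18 (B = -9*(-2) = 18)
N = 3
J(W, l) = 36 + 2*W (J(W, l) = (W + 18)*2 = (18 + W)*2 = 36 + 2*W)
√(J(N, 12) - 267) = √((36 + 2*3) - 267) = √((36 + 6) - 267) = √(42 - 267) = √(-225) = 15*I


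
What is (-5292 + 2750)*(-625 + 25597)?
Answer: -63478824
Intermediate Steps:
(-5292 + 2750)*(-625 + 25597) = -2542*24972 = -63478824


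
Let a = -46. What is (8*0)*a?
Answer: 0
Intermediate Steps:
(8*0)*a = (8*0)*(-46) = 0*(-46) = 0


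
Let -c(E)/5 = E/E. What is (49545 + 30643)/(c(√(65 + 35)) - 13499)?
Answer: -20047/3376 ≈ -5.9381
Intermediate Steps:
c(E) = -5 (c(E) = -5*E/E = -5*1 = -5)
(49545 + 30643)/(c(√(65 + 35)) - 13499) = (49545 + 30643)/(-5 - 13499) = 80188/(-13504) = 80188*(-1/13504) = -20047/3376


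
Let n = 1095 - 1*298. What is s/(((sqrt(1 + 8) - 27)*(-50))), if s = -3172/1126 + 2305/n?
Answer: 33673/538453200 ≈ 6.2537e-5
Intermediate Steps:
n = 797 (n = 1095 - 298 = 797)
s = 33673/448711 (s = -3172/1126 + 2305/797 = -3172*1/1126 + 2305*(1/797) = -1586/563 + 2305/797 = 33673/448711 ≈ 0.075044)
s/(((sqrt(1 + 8) - 27)*(-50))) = 33673/(448711*(((sqrt(1 + 8) - 27)*(-50)))) = 33673/(448711*(((sqrt(9) - 27)*(-50)))) = 33673/(448711*(((3 - 27)*(-50)))) = 33673/(448711*((-24*(-50)))) = (33673/448711)/1200 = (33673/448711)*(1/1200) = 33673/538453200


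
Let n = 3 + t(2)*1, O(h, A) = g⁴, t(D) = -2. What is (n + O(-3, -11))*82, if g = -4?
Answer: 21074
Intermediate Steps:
O(h, A) = 256 (O(h, A) = (-4)⁴ = 256)
n = 1 (n = 3 - 2*1 = 3 - 2 = 1)
(n + O(-3, -11))*82 = (1 + 256)*82 = 257*82 = 21074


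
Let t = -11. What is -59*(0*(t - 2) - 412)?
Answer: 24308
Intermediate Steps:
-59*(0*(t - 2) - 412) = -59*(0*(-11 - 2) - 412) = -59*(0*(-13) - 412) = -59*(0 - 412) = -59*(-412) = 24308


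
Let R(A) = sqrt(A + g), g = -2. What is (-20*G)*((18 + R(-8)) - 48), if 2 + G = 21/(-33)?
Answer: -17400/11 + 580*I*sqrt(10)/11 ≈ -1581.8 + 166.74*I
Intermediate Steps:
G = -29/11 (G = -2 + 21/(-33) = -2 + 21*(-1/33) = -2 - 7/11 = -29/11 ≈ -2.6364)
R(A) = sqrt(-2 + A) (R(A) = sqrt(A - 2) = sqrt(-2 + A))
(-20*G)*((18 + R(-8)) - 48) = (-20*(-29/11))*((18 + sqrt(-2 - 8)) - 48) = 580*((18 + sqrt(-10)) - 48)/11 = 580*((18 + I*sqrt(10)) - 48)/11 = 580*(-30 + I*sqrt(10))/11 = -17400/11 + 580*I*sqrt(10)/11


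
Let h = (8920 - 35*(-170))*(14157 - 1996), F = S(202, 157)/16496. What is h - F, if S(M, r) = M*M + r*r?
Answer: 2983038753267/16496 ≈ 1.8083e+8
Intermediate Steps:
S(M, r) = M**2 + r**2
F = 65453/16496 (F = (202**2 + 157**2)/16496 = (40804 + 24649)*(1/16496) = 65453*(1/16496) = 65453/16496 ≈ 3.9678)
h = 180834070 (h = (8920 + 5950)*12161 = 14870*12161 = 180834070)
h - F = 180834070 - 1*65453/16496 = 180834070 - 65453/16496 = 2983038753267/16496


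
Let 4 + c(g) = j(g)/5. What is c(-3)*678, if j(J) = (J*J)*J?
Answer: -31866/5 ≈ -6373.2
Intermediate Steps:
j(J) = J**3 (j(J) = J**2*J = J**3)
c(g) = -4 + g**3/5
c(-3)*678 = (-4 + (1/5)*(-3)**3)*678 = (-4 + (1/5)*(-27))*678 = (-4 - 27/5)*678 = -47/5*678 = -31866/5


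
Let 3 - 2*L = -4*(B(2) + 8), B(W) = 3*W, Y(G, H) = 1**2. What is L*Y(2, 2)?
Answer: 59/2 ≈ 29.500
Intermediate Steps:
Y(G, H) = 1
L = 59/2 (L = 3/2 - (-2)*(3*2 + 8) = 3/2 - (-2)*(6 + 8) = 3/2 - (-2)*14 = 3/2 - 1/2*(-56) = 3/2 + 28 = 59/2 ≈ 29.500)
L*Y(2, 2) = (59/2)*1 = 59/2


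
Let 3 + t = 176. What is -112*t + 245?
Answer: -19131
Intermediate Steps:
t = 173 (t = -3 + 176 = 173)
-112*t + 245 = -112*173 + 245 = -19376 + 245 = -19131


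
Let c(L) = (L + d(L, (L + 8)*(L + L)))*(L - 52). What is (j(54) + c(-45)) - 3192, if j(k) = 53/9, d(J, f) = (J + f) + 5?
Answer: -2861560/9 ≈ -3.1795e+5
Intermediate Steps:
d(J, f) = 5 + J + f
j(k) = 53/9 (j(k) = 53*(1/9) = 53/9)
c(L) = (-52 + L)*(5 + 2*L + 2*L*(8 + L)) (c(L) = (L + (5 + L + (L + 8)*(L + L)))*(L - 52) = (L + (5 + L + (8 + L)*(2*L)))*(-52 + L) = (L + (5 + L + 2*L*(8 + L)))*(-52 + L) = (5 + 2*L + 2*L*(8 + L))*(-52 + L) = (-52 + L)*(5 + 2*L + 2*L*(8 + L)))
(j(54) + c(-45)) - 3192 = (53/9 + (-260 - 931*(-45) - 86*(-45)**2 + 2*(-45)**3)) - 3192 = (53/9 + (-260 + 41895 - 86*2025 + 2*(-91125))) - 3192 = (53/9 + (-260 + 41895 - 174150 - 182250)) - 3192 = (53/9 - 314765) - 3192 = -2832832/9 - 3192 = -2861560/9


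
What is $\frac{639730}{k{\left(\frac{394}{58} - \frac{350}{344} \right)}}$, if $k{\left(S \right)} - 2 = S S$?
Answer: $\frac{15916574521120}{879718769} \approx 18093.0$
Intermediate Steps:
$k{\left(S \right)} = 2 + S^{2}$ ($k{\left(S \right)} = 2 + S S = 2 + S^{2}$)
$\frac{639730}{k{\left(\frac{394}{58} - \frac{350}{344} \right)}} = \frac{639730}{2 + \left(\frac{394}{58} - \frac{350}{344}\right)^{2}} = \frac{639730}{2 + \left(394 \cdot \frac{1}{58} - \frac{175}{172}\right)^{2}} = \frac{639730}{2 + \left(\frac{197}{29} - \frac{175}{172}\right)^{2}} = \frac{639730}{2 + \left(\frac{28809}{4988}\right)^{2}} = \frac{639730}{2 + \frac{829958481}{24880144}} = \frac{639730}{\frac{879718769}{24880144}} = 639730 \cdot \frac{24880144}{879718769} = \frac{15916574521120}{879718769}$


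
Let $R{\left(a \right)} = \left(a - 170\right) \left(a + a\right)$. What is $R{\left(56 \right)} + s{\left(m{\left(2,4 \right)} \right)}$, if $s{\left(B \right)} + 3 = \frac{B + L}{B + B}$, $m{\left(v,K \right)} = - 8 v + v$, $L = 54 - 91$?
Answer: $- \frac{357537}{28} \approx -12769.0$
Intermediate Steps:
$L = -37$ ($L = 54 - 91 = -37$)
$m{\left(v,K \right)} = - 7 v$
$R{\left(a \right)} = 2 a \left(-170 + a\right)$ ($R{\left(a \right)} = \left(-170 + a\right) 2 a = 2 a \left(-170 + a\right)$)
$s{\left(B \right)} = -3 + \frac{-37 + B}{2 B}$ ($s{\left(B \right)} = -3 + \frac{B - 37}{B + B} = -3 + \frac{-37 + B}{2 B}$)
$R{\left(56 \right)} + s{\left(m{\left(2,4 \right)} \right)} = 2 \cdot 56 \left(-170 + 56\right) + \frac{-37 - 5 \left(\left(-7\right) 2\right)}{2 \left(\left(-7\right) 2\right)} = 2 \cdot 56 \left(-114\right) + \frac{-37 - -70}{2 \left(-14\right)} = -12768 + \frac{1}{2} \left(- \frac{1}{14}\right) \left(-37 + 70\right) = -12768 + \frac{1}{2} \left(- \frac{1}{14}\right) 33 = -12768 - \frac{33}{28} = - \frac{357537}{28}$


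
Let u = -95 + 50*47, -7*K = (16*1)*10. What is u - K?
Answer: 15945/7 ≈ 2277.9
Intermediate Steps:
K = -160/7 (K = -16*1*10/7 = -16*10/7 = -⅐*160 = -160/7 ≈ -22.857)
u = 2255 (u = -95 + 2350 = 2255)
u - K = 2255 - 1*(-160/7) = 2255 + 160/7 = 15945/7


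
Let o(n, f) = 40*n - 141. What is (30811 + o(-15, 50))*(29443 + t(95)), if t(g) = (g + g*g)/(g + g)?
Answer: 886794370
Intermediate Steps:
o(n, f) = -141 + 40*n
t(g) = (g + g**2)/(2*g) (t(g) = (g + g**2)/((2*g)) = (g + g**2)*(1/(2*g)) = (g + g**2)/(2*g))
(30811 + o(-15, 50))*(29443 + t(95)) = (30811 + (-141 + 40*(-15)))*(29443 + (1/2 + (1/2)*95)) = (30811 + (-141 - 600))*(29443 + (1/2 + 95/2)) = (30811 - 741)*(29443 + 48) = 30070*29491 = 886794370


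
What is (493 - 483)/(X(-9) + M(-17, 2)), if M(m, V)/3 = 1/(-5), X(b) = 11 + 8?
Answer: 25/46 ≈ 0.54348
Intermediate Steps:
X(b) = 19
M(m, V) = -⅗ (M(m, V) = 3/(-5) = 3*(-⅕) = -⅗)
(493 - 483)/(X(-9) + M(-17, 2)) = (493 - 483)/(19 - ⅗) = 10/(92/5) = 10*(5/92) = 25/46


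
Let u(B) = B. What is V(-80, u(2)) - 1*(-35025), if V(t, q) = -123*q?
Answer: 34779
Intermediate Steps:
V(-80, u(2)) - 1*(-35025) = -123*2 - 1*(-35025) = -246 + 35025 = 34779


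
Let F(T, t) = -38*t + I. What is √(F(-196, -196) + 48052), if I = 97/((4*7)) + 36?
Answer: √10885735/14 ≈ 235.67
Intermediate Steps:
I = 1105/28 (I = 97/28 + 36 = 1105/28 ≈ 39.464)
F(T, t) = 1105/28 - 38*t (F(T, t) = -38*t + 1105/28 = 1105/28 - 38*t)
√(F(-196, -196) + 48052) = √((1105/28 - 38*(-196)) + 48052) = √((1105/28 + 7448) + 48052) = √(209649/28 + 48052) = √(1555105/28) = √10885735/14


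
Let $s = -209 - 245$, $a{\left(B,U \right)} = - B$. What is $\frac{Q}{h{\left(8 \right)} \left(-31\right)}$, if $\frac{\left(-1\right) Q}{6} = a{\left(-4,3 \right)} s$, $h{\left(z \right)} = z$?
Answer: $- \frac{1362}{31} \approx -43.935$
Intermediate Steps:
$s = -454$ ($s = -209 - 245 = -454$)
$Q = 10896$ ($Q = - 6 \left(-1\right) \left(-4\right) \left(-454\right) = - 6 \cdot 4 \left(-454\right) = \left(-6\right) \left(-1816\right) = 10896$)
$\frac{Q}{h{\left(8 \right)} \left(-31\right)} = \frac{10896}{8 \left(-31\right)} = \frac{10896}{-248} = 10896 \left(- \frac{1}{248}\right) = - \frac{1362}{31}$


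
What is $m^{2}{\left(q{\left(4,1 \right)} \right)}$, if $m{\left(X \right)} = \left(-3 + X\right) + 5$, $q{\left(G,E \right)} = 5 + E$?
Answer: $64$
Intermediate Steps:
$m{\left(X \right)} = 2 + X$
$m^{2}{\left(q{\left(4,1 \right)} \right)} = \left(2 + \left(5 + 1\right)\right)^{2} = \left(2 + 6\right)^{2} = 8^{2} = 64$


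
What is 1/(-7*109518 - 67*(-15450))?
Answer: 1/268524 ≈ 3.7241e-6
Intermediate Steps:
1/(-7*109518 - 67*(-15450)) = 1/(-766626 + 1035150) = 1/268524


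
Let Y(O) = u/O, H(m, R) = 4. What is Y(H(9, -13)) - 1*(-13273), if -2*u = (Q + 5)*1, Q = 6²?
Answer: 106143/8 ≈ 13268.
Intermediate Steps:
Q = 36
u = -41/2 (u = -(36 + 5)/2 = -41/2 ≈ -20.500)
Y(O) = -41/(2*O)
Y(H(9, -13)) - 1*(-13273) = -41/2/4 - 1*(-13273) = -41/2*¼ + 13273 = -41/8 + 13273 = 106143/8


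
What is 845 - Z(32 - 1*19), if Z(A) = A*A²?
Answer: -1352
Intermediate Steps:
Z(A) = A³
845 - Z(32 - 1*19) = 845 - (32 - 1*19)³ = 845 - (32 - 19)³ = 845 - 1*13³ = 845 - 1*2197 = 845 - 2197 = -1352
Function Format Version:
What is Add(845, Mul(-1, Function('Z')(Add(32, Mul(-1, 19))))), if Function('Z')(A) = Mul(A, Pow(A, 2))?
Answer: -1352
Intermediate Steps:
Function('Z')(A) = Pow(A, 3)
Add(845, Mul(-1, Function('Z')(Add(32, Mul(-1, 19))))) = Add(845, Mul(-1, Pow(Add(32, Mul(-1, 19)), 3))) = Add(845, Mul(-1, Pow(Add(32, -19), 3))) = Add(845, Mul(-1, Pow(13, 3))) = Add(845, Mul(-1, 2197)) = Add(845, -2197) = -1352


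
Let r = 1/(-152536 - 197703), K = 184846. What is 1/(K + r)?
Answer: 350239/64740278193 ≈ 5.4099e-6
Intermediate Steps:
r = -1/350239 (r = 1/(-350239) = -1/350239 ≈ -2.8552e-6)
1/(K + r) = 1/(184846 - 1/350239) = 1/(64740278193/350239) = 350239/64740278193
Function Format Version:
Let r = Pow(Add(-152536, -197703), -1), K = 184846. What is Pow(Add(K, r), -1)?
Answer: Rational(350239, 64740278193) ≈ 5.4099e-6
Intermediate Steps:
r = Rational(-1, 350239) (r = Pow(-350239, -1) = Rational(-1, 350239) ≈ -2.8552e-6)
Pow(Add(K, r), -1) = Pow(Add(184846, Rational(-1, 350239)), -1) = Pow(Rational(64740278193, 350239), -1) = Rational(350239, 64740278193)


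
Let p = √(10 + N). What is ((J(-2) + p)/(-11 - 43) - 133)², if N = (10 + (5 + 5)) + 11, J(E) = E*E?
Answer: (7186 + √41)²/2916 ≈ 17740.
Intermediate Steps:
J(E) = E²
N = 31 (N = (10 + 10) + 11 = 20 + 11 = 31)
p = √41 (p = √(10 + 31) = √41 ≈ 6.4031)
((J(-2) + p)/(-11 - 43) - 133)² = (((-2)² + √41)/(-11 - 43) - 133)² = ((4 + √41)/(-54) - 133)² = ((4 + √41)*(-1/54) - 133)² = ((-2/27 - √41/54) - 133)² = (-3593/27 - √41/54)²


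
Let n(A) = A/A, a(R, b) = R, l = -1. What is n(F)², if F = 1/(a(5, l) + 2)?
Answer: 1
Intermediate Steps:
F = ⅐ (F = 1/(5 + 2) = 1/7 = ⅐ ≈ 0.14286)
n(A) = 1
n(F)² = 1² = 1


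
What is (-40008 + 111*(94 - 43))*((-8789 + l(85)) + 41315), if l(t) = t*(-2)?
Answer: -1111331532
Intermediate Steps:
l(t) = -2*t
(-40008 + 111*(94 - 43))*((-8789 + l(85)) + 41315) = (-40008 + 111*(94 - 43))*((-8789 - 2*85) + 41315) = (-40008 + 111*51)*((-8789 - 170) + 41315) = (-40008 + 5661)*(-8959 + 41315) = -34347*32356 = -1111331532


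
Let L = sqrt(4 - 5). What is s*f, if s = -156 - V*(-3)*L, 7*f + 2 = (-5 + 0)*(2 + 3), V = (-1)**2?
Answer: 4212/7 - 81*I/7 ≈ 601.71 - 11.571*I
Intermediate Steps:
V = 1
L = I (L = sqrt(-1) = I ≈ 1.0*I)
f = -27/7 (f = -2/7 + ((-5 + 0)*(2 + 3))/7 = -2/7 + (-5*5)/7 = -2/7 + (1/7)*(-25) = -2/7 - 25/7 = -27/7 ≈ -3.8571)
s = -156 + 3*I (s = -156 - 1*(-3)*I = -156 - (-3)*I = -156 + 3*I ≈ -156.0 + 3.0*I)
s*f = (-156 + 3*I)*(-27/7) = 4212/7 - 81*I/7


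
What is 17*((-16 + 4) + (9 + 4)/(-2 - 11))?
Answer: -221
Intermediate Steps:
17*((-16 + 4) + (9 + 4)/(-2 - 11)) = 17*(-12 + 13/(-13)) = 17*(-12 + 13*(-1/13)) = 17*(-12 - 1) = 17*(-13) = -221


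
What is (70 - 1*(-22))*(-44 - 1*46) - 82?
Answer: -8362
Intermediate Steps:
(70 - 1*(-22))*(-44 - 1*46) - 82 = (70 + 22)*(-44 - 46) - 82 = 92*(-90) - 82 = -8280 - 82 = -8362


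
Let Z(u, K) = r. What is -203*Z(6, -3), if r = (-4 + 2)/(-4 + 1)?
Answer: -406/3 ≈ -135.33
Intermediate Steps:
r = ⅔ (r = -2/(-3) = -2*(-⅓) = ⅔ ≈ 0.66667)
Z(u, K) = ⅔
-203*Z(6, -3) = -203*⅔ = -406/3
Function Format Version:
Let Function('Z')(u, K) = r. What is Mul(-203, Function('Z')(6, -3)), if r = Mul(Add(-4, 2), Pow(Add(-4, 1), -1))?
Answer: Rational(-406, 3) ≈ -135.33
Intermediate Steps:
r = Rational(2, 3) (r = Mul(-2, Pow(-3, -1)) = Mul(-2, Rational(-1, 3)) = Rational(2, 3) ≈ 0.66667)
Function('Z')(u, K) = Rational(2, 3)
Mul(-203, Function('Z')(6, -3)) = Mul(-203, Rational(2, 3)) = Rational(-406, 3)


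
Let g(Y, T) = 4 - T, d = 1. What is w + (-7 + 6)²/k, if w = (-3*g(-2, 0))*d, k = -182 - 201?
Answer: -4597/383 ≈ -12.003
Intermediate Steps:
k = -383
w = -12 (w = -3*(4 - 1*0)*1 = -3*(4 + 0)*1 = -3*4*1 = -12*1 = -12)
w + (-7 + 6)²/k = -12 + (-7 + 6)²/(-383) = -12 - 1/383*(-1)² = -12 - 1/383*1 = -12 - 1/383 = -4597/383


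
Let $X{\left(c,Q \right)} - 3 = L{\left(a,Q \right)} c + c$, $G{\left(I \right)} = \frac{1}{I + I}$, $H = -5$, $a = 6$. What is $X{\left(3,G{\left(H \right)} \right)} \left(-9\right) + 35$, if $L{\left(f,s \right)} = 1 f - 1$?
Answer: $-154$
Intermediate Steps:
$L{\left(f,s \right)} = -1 + f$ ($L{\left(f,s \right)} = f - 1 = -1 + f$)
$G{\left(I \right)} = \frac{1}{2 I}$
$X{\left(c,Q \right)} = 3 + 6 c$ ($X{\left(c,Q \right)} = 3 + \left(\left(-1 + 6\right) c + c\right) = 3 + \left(5 c + c\right) = 3 + 6 c$)
$X{\left(3,G{\left(H \right)} \right)} \left(-9\right) + 35 = \left(3 + 6 \cdot 3\right) \left(-9\right) + 35 = \left(3 + 18\right) \left(-9\right) + 35 = 21 \left(-9\right) + 35 = -189 + 35 = -154$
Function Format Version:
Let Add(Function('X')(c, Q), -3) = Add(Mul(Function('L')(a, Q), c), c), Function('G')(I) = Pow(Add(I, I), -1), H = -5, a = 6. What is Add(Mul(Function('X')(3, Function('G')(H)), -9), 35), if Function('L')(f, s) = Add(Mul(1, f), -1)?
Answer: -154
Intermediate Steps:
Function('L')(f, s) = Add(-1, f) (Function('L')(f, s) = Add(f, -1) = Add(-1, f))
Function('G')(I) = Mul(Rational(1, 2), Pow(I, -1)) (Function('G')(I) = Pow(Mul(2, I), -1) = Mul(Rational(1, 2), Pow(I, -1)))
Function('X')(c, Q) = Add(3, Mul(6, c)) (Function('X')(c, Q) = Add(3, Add(Mul(Add(-1, 6), c), c)) = Add(3, Add(Mul(5, c), c)) = Add(3, Mul(6, c)))
Add(Mul(Function('X')(3, Function('G')(H)), -9), 35) = Add(Mul(Add(3, Mul(6, 3)), -9), 35) = Add(Mul(Add(3, 18), -9), 35) = Add(Mul(21, -9), 35) = Add(-189, 35) = -154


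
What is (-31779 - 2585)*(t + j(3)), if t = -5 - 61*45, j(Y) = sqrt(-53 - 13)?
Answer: 94501000 - 34364*I*sqrt(66) ≈ 9.4501e+7 - 2.7917e+5*I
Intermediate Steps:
j(Y) = I*sqrt(66) (j(Y) = sqrt(-66) = I*sqrt(66))
t = -2750 (t = -5 - 2745 = -2750)
(-31779 - 2585)*(t + j(3)) = (-31779 - 2585)*(-2750 + I*sqrt(66)) = -34364*(-2750 + I*sqrt(66)) = 94501000 - 34364*I*sqrt(66)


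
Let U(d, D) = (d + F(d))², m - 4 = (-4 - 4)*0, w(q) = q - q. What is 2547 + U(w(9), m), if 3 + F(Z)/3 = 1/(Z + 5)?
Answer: 65439/25 ≈ 2617.6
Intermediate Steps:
w(q) = 0
m = 4 (m = 4 + (-4 - 4)*0 = 4 - 8*0 = 4 + 0 = 4)
F(Z) = -9 + 3/(5 + Z) (F(Z) = -9 + 3/(Z + 5) = -9 + 3/(5 + Z))
U(d, D) = (d + 3*(-14 - 3*d)/(5 + d))²
2547 + U(w(9), m) = 2547 + (-42 + 0² - 4*0)²/(5 + 0)² = 2547 + (-42 + 0 + 0)²/5² = 2547 + (1/25)*(-42)² = 2547 + (1/25)*1764 = 2547 + 1764/25 = 65439/25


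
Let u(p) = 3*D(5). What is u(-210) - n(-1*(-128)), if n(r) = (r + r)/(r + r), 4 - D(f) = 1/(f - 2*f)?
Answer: 58/5 ≈ 11.600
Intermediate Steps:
D(f) = 4 + 1/f (D(f) = 4 - 1/(f - 2*f) = 4 - 1/((-f)) = 4 - (-1)/f = 4 + 1/f)
u(p) = 63/5 (u(p) = 3*(4 + 1/5) = 3*(4 + ⅕) = 3*(21/5) = 63/5)
n(r) = 1 (n(r) = (2*r)/((2*r)) = (2*r)*(1/(2*r)) = 1)
u(-210) - n(-1*(-128)) = 63/5 - 1*1 = 63/5 - 1 = 58/5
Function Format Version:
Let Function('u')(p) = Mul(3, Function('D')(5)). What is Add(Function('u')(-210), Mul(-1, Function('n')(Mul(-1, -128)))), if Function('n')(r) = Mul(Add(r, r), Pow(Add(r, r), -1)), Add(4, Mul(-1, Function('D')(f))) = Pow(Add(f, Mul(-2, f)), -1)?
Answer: Rational(58, 5) ≈ 11.600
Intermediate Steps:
Function('D')(f) = Add(4, Pow(f, -1)) (Function('D')(f) = Add(4, Mul(-1, Pow(Add(f, Mul(-2, f)), -1))) = Add(4, Mul(-1, Pow(Mul(-1, f), -1))) = Add(4, Mul(-1, Mul(-1, Pow(f, -1)))) = Add(4, Pow(f, -1)))
Function('u')(p) = Rational(63, 5) (Function('u')(p) = Mul(3, Add(4, Pow(5, -1))) = Mul(3, Add(4, Rational(1, 5))) = Mul(3, Rational(21, 5)) = Rational(63, 5))
Function('n')(r) = 1 (Function('n')(r) = Mul(Mul(2, r), Pow(Mul(2, r), -1)) = Mul(Mul(2, r), Mul(Rational(1, 2), Pow(r, -1))) = 1)
Add(Function('u')(-210), Mul(-1, Function('n')(Mul(-1, -128)))) = Add(Rational(63, 5), Mul(-1, 1)) = Add(Rational(63, 5), -1) = Rational(58, 5)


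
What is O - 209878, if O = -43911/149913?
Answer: -3495942725/16657 ≈ -2.0988e+5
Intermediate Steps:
O = -4879/16657 (O = -43911*1/149913 = -4879/16657 ≈ -0.29291)
O - 209878 = -4879/16657 - 209878 = -3495942725/16657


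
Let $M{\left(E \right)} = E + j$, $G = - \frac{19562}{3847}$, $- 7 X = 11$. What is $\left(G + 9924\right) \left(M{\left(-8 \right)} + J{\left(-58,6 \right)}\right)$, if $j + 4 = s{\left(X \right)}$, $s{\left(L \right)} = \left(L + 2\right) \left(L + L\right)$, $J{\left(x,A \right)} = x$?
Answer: $- \frac{133400598736}{188503} \approx -7.0768 \cdot 10^{5}$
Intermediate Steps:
$X = - \frac{11}{7}$ ($X = \left(- \frac{1}{7}\right) 11 = - \frac{11}{7} \approx -1.5714$)
$s{\left(L \right)} = 2 L \left(2 + L\right)$ ($s{\left(L \right)} = \left(2 + L\right) 2 L = 2 L \left(2 + L\right)$)
$j = - \frac{262}{49}$ ($j = -4 + 2 \left(- \frac{11}{7}\right) \left(2 - \frac{11}{7}\right) = -4 + 2 \left(- \frac{11}{7}\right) \frac{3}{7} = -4 - \frac{66}{49} = - \frac{262}{49} \approx -5.3469$)
$G = - \frac{19562}{3847}$ ($G = \left(-19562\right) \frac{1}{3847} = - \frac{19562}{3847} \approx -5.085$)
$M{\left(E \right)} = - \frac{262}{49} + E$ ($M{\left(E \right)} = E - \frac{262}{49} = - \frac{262}{49} + E$)
$\left(G + 9924\right) \left(M{\left(-8 \right)} + J{\left(-58,6 \right)}\right) = \left(- \frac{19562}{3847} + 9924\right) \left(\left(- \frac{262}{49} - 8\right) - 58\right) = \frac{38158066 \left(- \frac{654}{49} - 58\right)}{3847} = \frac{38158066}{3847} \left(- \frac{3496}{49}\right) = - \frac{133400598736}{188503}$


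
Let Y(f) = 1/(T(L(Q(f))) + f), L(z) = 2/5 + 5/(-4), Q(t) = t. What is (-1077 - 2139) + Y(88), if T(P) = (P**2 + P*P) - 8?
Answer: -52385224/16289 ≈ -3216.0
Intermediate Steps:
L(z) = -17/20 (L(z) = 2*(1/5) + 5*(-1/4) = 2/5 - 5/4 = -17/20)
T(P) = -8 + 2*P**2 (T(P) = (P**2 + P**2) - 8 = 2*P**2 - 8 = -8 + 2*P**2)
Y(f) = 1/(-1311/200 + f) (Y(f) = 1/((-8 + 2*(-17/20)**2) + f) = 1/((-8 + 2*(289/400)) + f) = 1/((-8 + 289/200) + f) = 1/(-1311/200 + f))
(-1077 - 2139) + Y(88) = (-1077 - 2139) + 200/(-1311 + 200*88) = -3216 + 200/(-1311 + 17600) = -3216 + 200/16289 = -52385224/16289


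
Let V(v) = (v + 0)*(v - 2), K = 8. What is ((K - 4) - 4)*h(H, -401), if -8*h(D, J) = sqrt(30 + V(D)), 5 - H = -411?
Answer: 0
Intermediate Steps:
H = 416 (H = 5 - 1*(-411) = 5 + 411 = 416)
V(v) = v*(-2 + v)
h(D, J) = -sqrt(30 + D*(-2 + D))/8
((K - 4) - 4)*h(H, -401) = ((8 - 4) - 4)*(-sqrt(30 + 416*(-2 + 416))/8) = (4 - 4)*(-sqrt(30 + 416*414)/8) = 0*(-sqrt(30 + 172224)/8) = 0*(-sqrt(172254)/8) = 0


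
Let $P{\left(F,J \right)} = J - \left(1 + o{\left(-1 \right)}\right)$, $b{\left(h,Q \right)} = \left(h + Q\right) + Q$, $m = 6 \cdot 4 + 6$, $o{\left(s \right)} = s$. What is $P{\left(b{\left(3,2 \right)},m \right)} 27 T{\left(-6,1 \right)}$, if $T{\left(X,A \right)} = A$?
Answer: $810$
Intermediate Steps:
$m = 30$ ($m = 24 + 6 = 30$)
$b{\left(h,Q \right)} = h + 2 Q$ ($b{\left(h,Q \right)} = \left(Q + h\right) + Q = h + 2 Q$)
$P{\left(F,J \right)} = J$ ($P{\left(F,J \right)} = J - 0 = J + \left(-1 + 1\right) = J + 0 = J$)
$P{\left(b{\left(3,2 \right)},m \right)} 27 T{\left(-6,1 \right)} = 30 \cdot 27 \cdot 1 = 810 \cdot 1 = 810$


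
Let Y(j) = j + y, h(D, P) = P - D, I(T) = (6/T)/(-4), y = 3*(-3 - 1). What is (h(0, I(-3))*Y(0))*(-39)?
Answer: 234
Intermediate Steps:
y = -12 (y = 3*(-4) = -12)
I(T) = -3/(2*T) (I(T) = (6/T)*(-¼) = -3/(2*T))
Y(j) = -12 + j (Y(j) = j - 12 = -12 + j)
(h(0, I(-3))*Y(0))*(-39) = ((-3/2/(-3) - 1*0)*(-12 + 0))*(-39) = ((-3/2*(-⅓) + 0)*(-12))*(-39) = ((½ + 0)*(-12))*(-39) = ((½)*(-12))*(-39) = -6*(-39) = 234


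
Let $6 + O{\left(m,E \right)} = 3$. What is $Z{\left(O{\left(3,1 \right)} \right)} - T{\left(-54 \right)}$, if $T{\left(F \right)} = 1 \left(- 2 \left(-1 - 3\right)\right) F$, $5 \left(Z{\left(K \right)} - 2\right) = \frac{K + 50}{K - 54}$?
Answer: $\frac{123643}{285} \approx 433.83$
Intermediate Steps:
$O{\left(m,E \right)} = -3$ ($O{\left(m,E \right)} = -6 + 3 = -3$)
$Z{\left(K \right)} = 2 + \frac{50 + K}{5 \left(-54 + K\right)}$ ($Z{\left(K \right)} = 2 + \frac{\left(K + 50\right) \frac{1}{K - 54}}{5} = 2 + \frac{\left(50 + K\right) \frac{1}{-54 + K}}{5} = 2 + \frac{\frac{1}{-54 + K} \left(50 + K\right)}{5} = 2 + \frac{50 + K}{5 \left(-54 + K\right)}$)
$T{\left(F \right)} = 8 F$ ($T{\left(F \right)} = 1 \left(\left(-2\right) \left(-4\right)\right) F = 1 \cdot 8 F = 8 F$)
$Z{\left(O{\left(3,1 \right)} \right)} - T{\left(-54 \right)} = \frac{-490 + 11 \left(-3\right)}{5 \left(-54 - 3\right)} - 8 \left(-54\right) = \frac{-490 - 33}{5 \left(-57\right)} - -432 = \frac{1}{5} \left(- \frac{1}{57}\right) \left(-523\right) + 432 = \frac{523}{285} + 432 = \frac{123643}{285}$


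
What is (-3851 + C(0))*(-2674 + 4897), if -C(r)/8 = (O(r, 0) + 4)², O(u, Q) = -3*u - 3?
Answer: -8578557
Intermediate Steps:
O(u, Q) = -3 - 3*u
C(r) = -8*(1 - 3*r)² (C(r) = -8*((-3 - 3*r) + 4)² = -8*(1 - 3*r)²)
(-3851 + C(0))*(-2674 + 4897) = (-3851 - 8*(-1 + 3*0)²)*(-2674 + 4897) = (-3851 - 8*(-1 + 0)²)*2223 = (-3851 - 8*(-1)²)*2223 = (-3851 - 8*1)*2223 = (-3851 - 8)*2223 = -3859*2223 = -8578557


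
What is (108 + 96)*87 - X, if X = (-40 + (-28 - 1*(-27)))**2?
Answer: 16067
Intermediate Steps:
X = 1681 (X = (-40 + (-28 + 27))**2 = (-40 - 1)**2 = (-41)**2 = 1681)
(108 + 96)*87 - X = (108 + 96)*87 - 1*1681 = 204*87 - 1681 = 17748 - 1681 = 16067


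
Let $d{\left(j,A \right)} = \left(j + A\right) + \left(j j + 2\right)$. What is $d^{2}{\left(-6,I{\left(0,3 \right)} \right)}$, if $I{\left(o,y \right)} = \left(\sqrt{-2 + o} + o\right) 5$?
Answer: $974 + 320 i \sqrt{2} \approx 974.0 + 452.55 i$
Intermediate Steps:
$I{\left(o,y \right)} = 5 o + 5 \sqrt{-2 + o}$ ($I{\left(o,y \right)} = \left(o + \sqrt{-2 + o}\right) 5 = 5 o + 5 \sqrt{-2 + o}$)
$d{\left(j,A \right)} = 2 + A + j + j^{2}$ ($d{\left(j,A \right)} = \left(A + j\right) + \left(j^{2} + 2\right) = \left(A + j\right) + \left(2 + j^{2}\right) = 2 + A + j + j^{2}$)
$d^{2}{\left(-6,I{\left(0,3 \right)} \right)} = \left(2 + \left(5 \cdot 0 + 5 \sqrt{-2 + 0}\right) - 6 + \left(-6\right)^{2}\right)^{2} = \left(2 + \left(0 + 5 \sqrt{-2}\right) - 6 + 36\right)^{2} = \left(2 + \left(0 + 5 i \sqrt{2}\right) - 6 + 36\right)^{2} = \left(2 + 5 i \sqrt{2} - 6 + 36\right)^{2} = \left(32 + 5 i \sqrt{2}\right)^{2}$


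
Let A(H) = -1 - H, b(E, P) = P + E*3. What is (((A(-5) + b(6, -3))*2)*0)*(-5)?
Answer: 0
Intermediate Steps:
b(E, P) = P + 3*E
(((A(-5) + b(6, -3))*2)*0)*(-5) = ((((-1 - 1*(-5)) + (-3 + 3*6))*2)*0)*(-5) = ((((-1 + 5) + (-3 + 18))*2)*0)*(-5) = (((4 + 15)*2)*0)*(-5) = ((19*2)*0)*(-5) = (38*0)*(-5) = 0*(-5) = 0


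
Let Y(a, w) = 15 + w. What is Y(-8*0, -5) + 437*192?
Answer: 83914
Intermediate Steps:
Y(-8*0, -5) + 437*192 = (15 - 5) + 437*192 = 10 + 83904 = 83914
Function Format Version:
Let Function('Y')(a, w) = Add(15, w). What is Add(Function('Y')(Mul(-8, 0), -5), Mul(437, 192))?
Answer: 83914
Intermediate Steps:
Add(Function('Y')(Mul(-8, 0), -5), Mul(437, 192)) = Add(Add(15, -5), Mul(437, 192)) = Add(10, 83904) = 83914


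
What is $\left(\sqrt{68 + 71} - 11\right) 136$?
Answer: $-1496 + 136 \sqrt{139} \approx 107.42$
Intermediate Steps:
$\left(\sqrt{68 + 71} - 11\right) 136 = \left(\sqrt{139} - 11\right) 136 = \left(-11 + \sqrt{139}\right) 136 = -1496 + 136 \sqrt{139}$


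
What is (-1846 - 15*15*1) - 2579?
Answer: -4650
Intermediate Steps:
(-1846 - 15*15*1) - 2579 = (-1846 - 225*1) - 2579 = (-1846 - 225) - 2579 = -2071 - 2579 = -4650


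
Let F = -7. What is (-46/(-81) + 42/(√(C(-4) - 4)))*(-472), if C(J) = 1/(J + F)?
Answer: -21712/81 + 6608*I*√55/5 ≈ -268.05 + 9801.3*I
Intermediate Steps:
C(J) = 1/(-7 + J) (C(J) = 1/(J - 7) = 1/(-7 + J))
(-46/(-81) + 42/(√(C(-4) - 4)))*(-472) = (-46/(-81) + 42/(√(1/(-7 - 4) - 4)))*(-472) = (-46*(-1/81) + 42/(√(1/(-11) - 4)))*(-472) = (46/81 + 42/(√(-1/11 - 4)))*(-472) = (46/81 + 42/(√(-45/11)))*(-472) = (46/81 + 42/((3*I*√55/11)))*(-472) = (46/81 + 42*(-I*√55/15))*(-472) = (46/81 - 14*I*√55/5)*(-472) = -21712/81 + 6608*I*√55/5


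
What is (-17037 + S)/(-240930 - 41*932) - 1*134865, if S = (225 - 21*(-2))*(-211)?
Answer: -18823206228/139571 ≈ -1.3486e+5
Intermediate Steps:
S = -56337 (S = (225 + 42)*(-211) = 267*(-211) = -56337)
(-17037 + S)/(-240930 - 41*932) - 1*134865 = (-17037 - 56337)/(-240930 - 41*932) - 1*134865 = -73374/(-240930 - 38212) - 134865 = -73374/(-279142) - 134865 = -73374*(-1/279142) - 134865 = 36687/139571 - 134865 = -18823206228/139571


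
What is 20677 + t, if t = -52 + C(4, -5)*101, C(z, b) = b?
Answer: 20120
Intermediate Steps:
t = -557 (t = -52 - 5*101 = -52 - 505 = -557)
20677 + t = 20677 - 557 = 20120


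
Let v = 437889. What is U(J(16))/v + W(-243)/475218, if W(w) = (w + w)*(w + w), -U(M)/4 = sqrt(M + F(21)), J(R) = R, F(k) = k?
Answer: 13122/26401 - 4*sqrt(37)/437889 ≈ 0.49697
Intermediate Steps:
U(M) = -4*sqrt(21 + M) (U(M) = -4*sqrt(M + 21) = -4*sqrt(21 + M))
W(w) = 4*w**2 (W(w) = (2*w)*(2*w) = 4*w**2)
U(J(16))/v + W(-243)/475218 = -4*sqrt(21 + 16)/437889 + (4*(-243)**2)/475218 = -4*sqrt(37)*(1/437889) + (4*59049)*(1/475218) = -4*sqrt(37)/437889 + 236196*(1/475218) = -4*sqrt(37)/437889 + 13122/26401 = 13122/26401 - 4*sqrt(37)/437889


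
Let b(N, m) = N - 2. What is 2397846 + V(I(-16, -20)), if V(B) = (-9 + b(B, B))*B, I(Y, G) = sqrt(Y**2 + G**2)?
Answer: 2398502 - 44*sqrt(41) ≈ 2.3982e+6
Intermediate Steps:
I(Y, G) = sqrt(G**2 + Y**2)
b(N, m) = -2 + N
V(B) = B*(-11 + B) (V(B) = (-9 + (-2 + B))*B = (-11 + B)*B = B*(-11 + B))
2397846 + V(I(-16, -20)) = 2397846 + sqrt((-20)**2 + (-16)**2)*(-11 + sqrt((-20)**2 + (-16)**2)) = 2397846 + sqrt(400 + 256)*(-11 + sqrt(400 + 256)) = 2397846 + sqrt(656)*(-11 + sqrt(656)) = 2397846 + (4*sqrt(41))*(-11 + 4*sqrt(41)) = 2397846 + 4*sqrt(41)*(-11 + 4*sqrt(41))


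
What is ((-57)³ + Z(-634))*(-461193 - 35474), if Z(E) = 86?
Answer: 91936538369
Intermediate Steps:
((-57)³ + Z(-634))*(-461193 - 35474) = ((-57)³ + 86)*(-461193 - 35474) = (-185193 + 86)*(-496667) = -185107*(-496667) = 91936538369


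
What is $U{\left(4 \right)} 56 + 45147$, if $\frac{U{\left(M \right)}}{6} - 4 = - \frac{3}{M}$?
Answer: $46239$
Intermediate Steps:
$U{\left(M \right)} = 24 - \frac{18}{M}$ ($U{\left(M \right)} = 24 + 6 \left(- \frac{3}{M}\right) = 24 - \frac{18}{M}$)
$U{\left(4 \right)} 56 + 45147 = \left(24 - \frac{18}{4}\right) 56 + 45147 = \left(24 - \frac{9}{2}\right) 56 + 45147 = \frac{39}{2} \cdot 56 + 45147 = 1092 + 45147 = 46239$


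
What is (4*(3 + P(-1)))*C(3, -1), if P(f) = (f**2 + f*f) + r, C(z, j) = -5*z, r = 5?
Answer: -600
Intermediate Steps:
P(f) = 5 + 2*f**2 (P(f) = (f**2 + f*f) + 5 = (f**2 + f**2) + 5 = 2*f**2 + 5 = 5 + 2*f**2)
(4*(3 + P(-1)))*C(3, -1) = (4*(3 + (5 + 2*(-1)**2)))*(-5*3) = (4*(3 + (5 + 2*1)))*(-15) = (4*(3 + (5 + 2)))*(-15) = (4*(3 + 7))*(-15) = (4*10)*(-15) = 40*(-15) = -600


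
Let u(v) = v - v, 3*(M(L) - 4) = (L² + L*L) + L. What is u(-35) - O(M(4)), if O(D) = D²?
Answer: -256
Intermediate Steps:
M(L) = 4 + L/3 + 2*L²/3 (M(L) = 4 + ((L² + L*L) + L)/3 = 4 + ((L² + L²) + L)/3 = 4 + (2*L² + L)/3 = 4 + (L + 2*L²)/3 = 4 + (L/3 + 2*L²/3) = 4 + L/3 + 2*L²/3)
u(v) = 0
u(-35) - O(M(4)) = 0 - (4 + (⅓)*4 + (⅔)*4²)² = 0 - (4 + 4/3 + (⅔)*16)² = 0 - (4 + 4/3 + 32/3)² = 0 - 1*16² = 0 - 1*256 = 0 - 256 = -256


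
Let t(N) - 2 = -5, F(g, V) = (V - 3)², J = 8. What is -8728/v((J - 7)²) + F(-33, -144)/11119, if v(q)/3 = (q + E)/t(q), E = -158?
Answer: -93654019/1745683 ≈ -53.649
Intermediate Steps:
F(g, V) = (-3 + V)²
t(N) = -3 (t(N) = 2 - 5 = -3)
v(q) = 158 - q (v(q) = 3*((q - 158)/(-3)) = 3*((-158 + q)*(-⅓)) = 3*(158/3 - q/3) = 158 - q)
-8728/v((J - 7)²) + F(-33, -144)/11119 = -8728/(158 - (8 - 7)²) + (-3 - 144)²/11119 = -8728/(158 - 1*1²) + (-147)²*(1/11119) = -8728/(158 - 1*1) + 21609*(1/11119) = -8728/(158 - 1) + 21609/11119 = -8728/157 + 21609/11119 = -93654019/1745683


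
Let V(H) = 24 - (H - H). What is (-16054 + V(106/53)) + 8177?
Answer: -7853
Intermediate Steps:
V(H) = 24 (V(H) = 24 - 1*0 = 24 + 0 = 24)
(-16054 + V(106/53)) + 8177 = (-16054 + 24) + 8177 = -16030 + 8177 = -7853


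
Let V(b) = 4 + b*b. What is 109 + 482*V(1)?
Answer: 2519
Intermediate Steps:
V(b) = 4 + b**2
109 + 482*V(1) = 109 + 482*(4 + 1**2) = 109 + 482*(4 + 1) = 109 + 482*5 = 109 + 2410 = 2519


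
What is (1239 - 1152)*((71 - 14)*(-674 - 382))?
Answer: -5236704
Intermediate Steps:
(1239 - 1152)*((71 - 14)*(-674 - 382)) = 87*(57*(-1056)) = 87*(-60192) = -5236704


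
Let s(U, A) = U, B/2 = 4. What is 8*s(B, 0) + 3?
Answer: 67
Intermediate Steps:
B = 8 (B = 2*4 = 8)
8*s(B, 0) + 3 = 8*8 + 3 = 64 + 3 = 67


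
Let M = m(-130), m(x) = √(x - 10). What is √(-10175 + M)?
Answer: √(-10175 + 2*I*√35) ≈ 0.0586 + 100.87*I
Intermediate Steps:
m(x) = √(-10 + x)
M = 2*I*√35 (M = √(-10 - 130) = √(-140) = 2*I*√35 ≈ 11.832*I)
√(-10175 + M) = √(-10175 + 2*I*√35)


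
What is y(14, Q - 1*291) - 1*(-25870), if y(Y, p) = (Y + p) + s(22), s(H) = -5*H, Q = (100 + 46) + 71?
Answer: 25700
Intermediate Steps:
Q = 217 (Q = 146 + 71 = 217)
y(Y, p) = -110 + Y + p (y(Y, p) = (Y + p) - 5*22 = (Y + p) - 110 = -110 + Y + p)
y(14, Q - 1*291) - 1*(-25870) = (-110 + 14 + (217 - 1*291)) - 1*(-25870) = (-110 + 14 + (217 - 291)) + 25870 = (-110 + 14 - 74) + 25870 = -170 + 25870 = 25700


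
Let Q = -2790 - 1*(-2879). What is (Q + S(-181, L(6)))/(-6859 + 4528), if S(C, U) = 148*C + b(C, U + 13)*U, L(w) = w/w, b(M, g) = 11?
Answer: 8896/777 ≈ 11.449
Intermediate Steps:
L(w) = 1
S(C, U) = 11*U + 148*C (S(C, U) = 148*C + 11*U = 11*U + 148*C)
Q = 89 (Q = -2790 + 2879 = 89)
(Q + S(-181, L(6)))/(-6859 + 4528) = (89 + (11*1 + 148*(-181)))/(-6859 + 4528) = (89 + (11 - 26788))/(-2331) = (89 - 26777)*(-1/2331) = -26688*(-1/2331) = 8896/777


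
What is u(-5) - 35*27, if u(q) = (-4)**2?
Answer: -929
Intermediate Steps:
u(q) = 16
u(-5) - 35*27 = 16 - 35*27 = 16 - 945 = -929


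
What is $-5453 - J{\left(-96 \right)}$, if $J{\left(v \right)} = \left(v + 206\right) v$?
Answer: $5107$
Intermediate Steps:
$J{\left(v \right)} = v \left(206 + v\right)$ ($J{\left(v \right)} = \left(206 + v\right) v = v \left(206 + v\right)$)
$-5453 - J{\left(-96 \right)} = -5453 - - 96 \left(206 - 96\right) = -5453 - \left(-96\right) 110 = -5453 - -10560 = -5453 + 10560 = 5107$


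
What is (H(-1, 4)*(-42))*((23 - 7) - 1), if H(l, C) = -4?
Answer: 2520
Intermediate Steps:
(H(-1, 4)*(-42))*((23 - 7) - 1) = (-4*(-42))*((23 - 7) - 1) = 168*(16 - 1) = 168*15 = 2520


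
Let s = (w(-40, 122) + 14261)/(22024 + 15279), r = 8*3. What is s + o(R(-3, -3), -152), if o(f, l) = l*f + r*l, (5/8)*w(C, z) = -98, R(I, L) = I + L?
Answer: -510234519/186515 ≈ -2735.6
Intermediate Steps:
w(C, z) = -784/5 (w(C, z) = (8/5)*(-98) = -784/5)
r = 24
o(f, l) = 24*l + f*l (o(f, l) = l*f + 24*l = f*l + 24*l = 24*l + f*l)
s = 70521/186515 (s = (-784/5 + 14261)/(22024 + 15279) = (70521/5)/37303 = (70521/5)*(1/37303) = 70521/186515 ≈ 0.37810)
s + o(R(-3, -3), -152) = 70521/186515 - 152*(24 + (-3 - 3)) = 70521/186515 - 152*(24 - 6) = 70521/186515 - 152*18 = 70521/186515 - 2736 = -510234519/186515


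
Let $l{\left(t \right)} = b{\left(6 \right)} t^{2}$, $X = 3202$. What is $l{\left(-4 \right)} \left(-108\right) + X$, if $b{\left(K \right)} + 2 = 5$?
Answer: $-1982$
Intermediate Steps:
$b{\left(K \right)} = 3$ ($b{\left(K \right)} = -2 + 5 = 3$)
$l{\left(t \right)} = 3 t^{2}$
$l{\left(-4 \right)} \left(-108\right) + X = 3 \left(-4\right)^{2} \left(-108\right) + 3202 = 3 \cdot 16 \left(-108\right) + 3202 = 48 \left(-108\right) + 3202 = -5184 + 3202 = -1982$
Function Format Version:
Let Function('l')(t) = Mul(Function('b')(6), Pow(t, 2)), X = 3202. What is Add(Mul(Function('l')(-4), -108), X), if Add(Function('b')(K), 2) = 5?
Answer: -1982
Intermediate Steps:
Function('b')(K) = 3 (Function('b')(K) = Add(-2, 5) = 3)
Function('l')(t) = Mul(3, Pow(t, 2))
Add(Mul(Function('l')(-4), -108), X) = Add(Mul(Mul(3, Pow(-4, 2)), -108), 3202) = Add(Mul(Mul(3, 16), -108), 3202) = Add(Mul(48, -108), 3202) = Add(-5184, 3202) = -1982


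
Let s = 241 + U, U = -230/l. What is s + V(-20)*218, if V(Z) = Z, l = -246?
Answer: -506522/123 ≈ -4118.1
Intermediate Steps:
U = 115/123 (U = -230/(-246) = -230*(-1/246) = 115/123 ≈ 0.93496)
s = 29758/123 (s = 241 + 115/123 = 29758/123 ≈ 241.94)
s + V(-20)*218 = 29758/123 - 20*218 = 29758/123 - 4360 = -506522/123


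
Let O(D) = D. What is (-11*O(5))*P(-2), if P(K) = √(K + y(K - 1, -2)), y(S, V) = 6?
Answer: -110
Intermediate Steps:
P(K) = √(6 + K) (P(K) = √(K + 6) = √(6 + K))
(-11*O(5))*P(-2) = (-11*5)*√(6 - 2) = -55*√4 = -55*2 = -110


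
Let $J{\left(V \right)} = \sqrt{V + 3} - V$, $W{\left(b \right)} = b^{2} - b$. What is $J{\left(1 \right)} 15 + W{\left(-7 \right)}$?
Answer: $71$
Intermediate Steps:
$J{\left(V \right)} = \sqrt{3 + V} - V$
$J{\left(1 \right)} 15 + W{\left(-7 \right)} = \left(\sqrt{3 + 1} - 1\right) 15 - 7 \left(-1 - 7\right) = \left(\sqrt{4} - 1\right) 15 - -56 = \left(2 - 1\right) 15 + 56 = 1 \cdot 15 + 56 = 15 + 56 = 71$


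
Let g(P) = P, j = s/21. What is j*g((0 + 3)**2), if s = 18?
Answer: 54/7 ≈ 7.7143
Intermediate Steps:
j = 6/7 (j = 18/21 = 18*(1/21) = 6/7 ≈ 0.85714)
j*g((0 + 3)**2) = 6*(0 + 3)**2/7 = (6/7)*3**2 = (6/7)*9 = 54/7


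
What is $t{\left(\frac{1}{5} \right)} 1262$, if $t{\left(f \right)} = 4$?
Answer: $5048$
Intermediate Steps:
$t{\left(\frac{1}{5} \right)} 1262 = 4 \cdot 1262 = 5048$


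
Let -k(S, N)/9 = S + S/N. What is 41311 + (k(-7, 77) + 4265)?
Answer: 502038/11 ≈ 45640.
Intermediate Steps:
k(S, N) = -9*S - 9*S/N (k(S, N) = -9*(S + S/N) = -9*S - 9*S/N)
41311 + (k(-7, 77) + 4265) = 41311 + (-9*(-7)*(1 + 77)/77 + 4265) = 41311 + (-9*(-7)*1/77*78 + 4265) = 41311 + (702/11 + 4265) = 41311 + 47617/11 = 502038/11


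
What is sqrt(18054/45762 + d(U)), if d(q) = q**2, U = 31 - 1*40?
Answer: 2*sqrt(1183702773)/7627 ≈ 9.0219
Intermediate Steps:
U = -9 (U = 31 - 40 = -9)
sqrt(18054/45762 + d(U)) = sqrt(18054/45762 + (-9)**2) = sqrt(18054*(1/45762) + 81) = sqrt(3009/7627 + 81) = sqrt(620796/7627) = 2*sqrt(1183702773)/7627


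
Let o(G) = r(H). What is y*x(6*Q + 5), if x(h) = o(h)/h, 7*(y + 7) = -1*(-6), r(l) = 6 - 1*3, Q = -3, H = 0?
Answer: 129/91 ≈ 1.4176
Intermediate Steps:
r(l) = 3 (r(l) = 6 - 3 = 3)
o(G) = 3
y = -43/7 (y = -7 + (-1*(-6))/7 = -7 + (1/7)*6 = -7 + 6/7 = -43/7 ≈ -6.1429)
x(h) = 3/h
y*x(6*Q + 5) = -129/(7*(6*(-3) + 5)) = -129/(7*(-18 + 5)) = -129/(7*(-13)) = -129*(-1)/(7*13) = -43/7*(-3/13) = 129/91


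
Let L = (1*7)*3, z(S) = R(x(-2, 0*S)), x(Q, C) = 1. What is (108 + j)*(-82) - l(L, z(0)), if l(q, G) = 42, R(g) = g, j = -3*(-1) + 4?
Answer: -9472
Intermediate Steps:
j = 7 (j = 3 + 4 = 7)
z(S) = 1
L = 21 (L = 7*3 = 21)
(108 + j)*(-82) - l(L, z(0)) = (108 + 7)*(-82) - 1*42 = 115*(-82) - 42 = -9430 - 42 = -9472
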